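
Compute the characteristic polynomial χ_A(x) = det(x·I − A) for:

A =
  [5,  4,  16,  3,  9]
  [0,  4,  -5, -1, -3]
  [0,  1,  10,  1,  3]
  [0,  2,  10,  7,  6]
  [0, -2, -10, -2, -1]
x^5 - 25*x^4 + 250*x^3 - 1250*x^2 + 3125*x - 3125

Expanding det(x·I − A) (e.g. by cofactor expansion or by noting that A is similar to its Jordan form J, which has the same characteristic polynomial as A) gives
  χ_A(x) = x^5 - 25*x^4 + 250*x^3 - 1250*x^2 + 3125*x - 3125
which factors as (x - 5)^5. The eigenvalues (with algebraic multiplicities) are λ = 5 with multiplicity 5.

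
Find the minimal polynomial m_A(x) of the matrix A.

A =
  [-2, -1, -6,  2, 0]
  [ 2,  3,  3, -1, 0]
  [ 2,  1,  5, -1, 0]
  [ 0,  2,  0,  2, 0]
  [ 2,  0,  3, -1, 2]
x^3 - 6*x^2 + 12*x - 8

The characteristic polynomial is χ_A(x) = (x - 2)^5, so the eigenvalues are known. The minimal polynomial is
  m_A(x) = Π_λ (x − λ)^{k_λ}
where k_λ is the size of the *largest* Jordan block for λ (equivalently, the smallest k with (A − λI)^k v = 0 for every generalised eigenvector v of λ).

  λ = 2: largest Jordan block has size 3, contributing (x − 2)^3

So m_A(x) = (x - 2)^3 = x^3 - 6*x^2 + 12*x - 8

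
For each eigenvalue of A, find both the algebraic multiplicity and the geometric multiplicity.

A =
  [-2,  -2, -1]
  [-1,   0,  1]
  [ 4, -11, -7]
λ = -3: alg = 3, geom = 1

Step 1 — factor the characteristic polynomial to read off the algebraic multiplicities:
  χ_A(x) = (x + 3)^3

Step 2 — compute geometric multiplicities via the rank-nullity identity g(λ) = n − rank(A − λI):
  rank(A − (-3)·I) = 2, so dim ker(A − (-3)·I) = n − 2 = 1

Summary:
  λ = -3: algebraic multiplicity = 3, geometric multiplicity = 1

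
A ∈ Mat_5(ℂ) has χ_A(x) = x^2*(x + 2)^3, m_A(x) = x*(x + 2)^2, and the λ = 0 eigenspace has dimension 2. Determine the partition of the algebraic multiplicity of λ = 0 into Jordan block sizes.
Block sizes for λ = 0: [1, 1]

Step 1 — from the characteristic polynomial, algebraic multiplicity of λ = 0 is 2. From dim ker(A − (0)·I) = 2, there are exactly 2 Jordan blocks for λ = 0.
Step 2 — from the minimal polynomial, the factor (x − 0) tells us the largest block for λ = 0 has size 1.
Step 3 — with total size 2, 2 blocks, and largest block 1, the block sizes (in nonincreasing order) are [1, 1].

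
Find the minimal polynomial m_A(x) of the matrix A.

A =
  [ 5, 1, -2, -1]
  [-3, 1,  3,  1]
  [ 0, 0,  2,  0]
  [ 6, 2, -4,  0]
x^3 - 6*x^2 + 12*x - 8

The characteristic polynomial is χ_A(x) = (x - 2)^4, so the eigenvalues are known. The minimal polynomial is
  m_A(x) = Π_λ (x − λ)^{k_λ}
where k_λ is the size of the *largest* Jordan block for λ (equivalently, the smallest k with (A − λI)^k v = 0 for every generalised eigenvector v of λ).

  λ = 2: largest Jordan block has size 3, contributing (x − 2)^3

So m_A(x) = (x - 2)^3 = x^3 - 6*x^2 + 12*x - 8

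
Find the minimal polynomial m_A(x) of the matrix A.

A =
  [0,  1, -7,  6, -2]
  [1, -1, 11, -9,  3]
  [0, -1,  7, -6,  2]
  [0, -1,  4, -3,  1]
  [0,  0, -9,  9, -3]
x^3

The characteristic polynomial is χ_A(x) = x^5, so the eigenvalues are known. The minimal polynomial is
  m_A(x) = Π_λ (x − λ)^{k_λ}
where k_λ is the size of the *largest* Jordan block for λ (equivalently, the smallest k with (A − λI)^k v = 0 for every generalised eigenvector v of λ).

  λ = 0: largest Jordan block has size 3, contributing (x − 0)^3

So m_A(x) = x^3 = x^3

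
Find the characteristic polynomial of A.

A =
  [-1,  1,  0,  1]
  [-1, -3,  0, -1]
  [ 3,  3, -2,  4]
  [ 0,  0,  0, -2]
x^4 + 8*x^3 + 24*x^2 + 32*x + 16

Expanding det(x·I − A) (e.g. by cofactor expansion or by noting that A is similar to its Jordan form J, which has the same characteristic polynomial as A) gives
  χ_A(x) = x^4 + 8*x^3 + 24*x^2 + 32*x + 16
which factors as (x + 2)^4. The eigenvalues (with algebraic multiplicities) are λ = -2 with multiplicity 4.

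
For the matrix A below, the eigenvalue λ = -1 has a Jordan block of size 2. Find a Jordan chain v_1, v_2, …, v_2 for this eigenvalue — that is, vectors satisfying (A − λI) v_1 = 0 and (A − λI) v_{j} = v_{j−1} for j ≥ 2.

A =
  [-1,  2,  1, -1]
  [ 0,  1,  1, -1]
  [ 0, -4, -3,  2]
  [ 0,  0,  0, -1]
A Jordan chain for λ = -1 of length 2:
v_1 = (2, 2, -4, 0)ᵀ
v_2 = (0, 1, 0, 0)ᵀ

Let N = A − (-1)·I. We want v_2 with N^2 v_2 = 0 but N^1 v_2 ≠ 0; then v_{j-1} := N · v_j for j = 2, …, 2.

Pick v_2 = (0, 1, 0, 0)ᵀ.
Then v_1 = N · v_2 = (2, 2, -4, 0)ᵀ.

Sanity check: (A − (-1)·I) v_1 = (0, 0, 0, 0)ᵀ = 0. ✓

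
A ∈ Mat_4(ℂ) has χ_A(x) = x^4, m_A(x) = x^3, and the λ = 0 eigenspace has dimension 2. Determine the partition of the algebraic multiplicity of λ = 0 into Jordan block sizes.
Block sizes for λ = 0: [3, 1]

Step 1 — from the characteristic polynomial, algebraic multiplicity of λ = 0 is 4. From dim ker(A − (0)·I) = 2, there are exactly 2 Jordan blocks for λ = 0.
Step 2 — from the minimal polynomial, the factor (x − 0)^3 tells us the largest block for λ = 0 has size 3.
Step 3 — with total size 4, 2 blocks, and largest block 3, the block sizes (in nonincreasing order) are [3, 1].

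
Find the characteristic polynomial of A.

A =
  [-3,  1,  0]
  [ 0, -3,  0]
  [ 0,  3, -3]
x^3 + 9*x^2 + 27*x + 27

Expanding det(x·I − A) (e.g. by cofactor expansion or by noting that A is similar to its Jordan form J, which has the same characteristic polynomial as A) gives
  χ_A(x) = x^3 + 9*x^2 + 27*x + 27
which factors as (x + 3)^3. The eigenvalues (with algebraic multiplicities) are λ = -3 with multiplicity 3.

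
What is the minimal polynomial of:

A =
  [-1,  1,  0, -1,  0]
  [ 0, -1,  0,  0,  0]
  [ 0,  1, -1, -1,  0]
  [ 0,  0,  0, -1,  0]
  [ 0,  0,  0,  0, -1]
x^2 + 2*x + 1

The characteristic polynomial is χ_A(x) = (x + 1)^5, so the eigenvalues are known. The minimal polynomial is
  m_A(x) = Π_λ (x − λ)^{k_λ}
where k_λ is the size of the *largest* Jordan block for λ (equivalently, the smallest k with (A − λI)^k v = 0 for every generalised eigenvector v of λ).

  λ = -1: largest Jordan block has size 2, contributing (x + 1)^2

So m_A(x) = (x + 1)^2 = x^2 + 2*x + 1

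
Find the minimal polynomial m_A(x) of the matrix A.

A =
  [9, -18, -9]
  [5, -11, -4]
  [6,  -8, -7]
x^3 + 9*x^2 + 27*x + 27

The characteristic polynomial is χ_A(x) = (x + 3)^3, so the eigenvalues are known. The minimal polynomial is
  m_A(x) = Π_λ (x − λ)^{k_λ}
where k_λ is the size of the *largest* Jordan block for λ (equivalently, the smallest k with (A − λI)^k v = 0 for every generalised eigenvector v of λ).

  λ = -3: largest Jordan block has size 3, contributing (x + 3)^3

So m_A(x) = (x + 3)^3 = x^3 + 9*x^2 + 27*x + 27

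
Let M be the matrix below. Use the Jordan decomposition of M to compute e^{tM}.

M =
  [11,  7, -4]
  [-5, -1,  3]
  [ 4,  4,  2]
e^{tM} =
  [-t^2*exp(4*t) + 7*t*exp(4*t) + exp(4*t), -t^2*exp(4*t) + 7*t*exp(4*t), t^2*exp(4*t)/2 - 4*t*exp(4*t)]
  [t^2*exp(4*t) - 5*t*exp(4*t), t^2*exp(4*t) - 5*t*exp(4*t) + exp(4*t), -t^2*exp(4*t)/2 + 3*t*exp(4*t)]
  [4*t*exp(4*t), 4*t*exp(4*t), -2*t*exp(4*t) + exp(4*t)]

Strategy: write M = P · J · P⁻¹ where J is a Jordan canonical form, so e^{tM} = P · e^{tJ} · P⁻¹, and e^{tJ} can be computed block-by-block.

M has Jordan form
J =
  [4, 1, 0]
  [0, 4, 1]
  [0, 0, 4]
(up to reordering of blocks).

Per-block formulas:
  For a 3×3 Jordan block J_3(4): exp(t · J_3(4)) = e^(4t)·(I + t·N + (t^2/2)·N^2), where N is the 3×3 nilpotent shift.

After assembling e^{tJ} and conjugating by P, we get:

e^{tM} =
  [-t^2*exp(4*t) + 7*t*exp(4*t) + exp(4*t), -t^2*exp(4*t) + 7*t*exp(4*t), t^2*exp(4*t)/2 - 4*t*exp(4*t)]
  [t^2*exp(4*t) - 5*t*exp(4*t), t^2*exp(4*t) - 5*t*exp(4*t) + exp(4*t), -t^2*exp(4*t)/2 + 3*t*exp(4*t)]
  [4*t*exp(4*t), 4*t*exp(4*t), -2*t*exp(4*t) + exp(4*t)]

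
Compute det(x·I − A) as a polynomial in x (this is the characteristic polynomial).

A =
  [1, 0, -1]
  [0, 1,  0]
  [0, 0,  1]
x^3 - 3*x^2 + 3*x - 1

Expanding det(x·I − A) (e.g. by cofactor expansion or by noting that A is similar to its Jordan form J, which has the same characteristic polynomial as A) gives
  χ_A(x) = x^3 - 3*x^2 + 3*x - 1
which factors as (x - 1)^3. The eigenvalues (with algebraic multiplicities) are λ = 1 with multiplicity 3.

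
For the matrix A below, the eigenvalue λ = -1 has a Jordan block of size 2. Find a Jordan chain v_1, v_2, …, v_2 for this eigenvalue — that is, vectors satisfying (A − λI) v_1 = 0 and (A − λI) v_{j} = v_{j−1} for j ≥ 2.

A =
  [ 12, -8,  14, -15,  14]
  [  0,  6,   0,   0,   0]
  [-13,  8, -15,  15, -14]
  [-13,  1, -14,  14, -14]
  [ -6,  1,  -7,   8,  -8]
A Jordan chain for λ = -1 of length 2:
v_1 = (-1, 0, 1, 1, 1)ᵀ
v_2 = (1, 0, -1, 0, 0)ᵀ

Let N = A − (-1)·I. We want v_2 with N^2 v_2 = 0 but N^1 v_2 ≠ 0; then v_{j-1} := N · v_j for j = 2, …, 2.

Pick v_2 = (1, 0, -1, 0, 0)ᵀ.
Then v_1 = N · v_2 = (-1, 0, 1, 1, 1)ᵀ.

Sanity check: (A − (-1)·I) v_1 = (0, 0, 0, 0, 0)ᵀ = 0. ✓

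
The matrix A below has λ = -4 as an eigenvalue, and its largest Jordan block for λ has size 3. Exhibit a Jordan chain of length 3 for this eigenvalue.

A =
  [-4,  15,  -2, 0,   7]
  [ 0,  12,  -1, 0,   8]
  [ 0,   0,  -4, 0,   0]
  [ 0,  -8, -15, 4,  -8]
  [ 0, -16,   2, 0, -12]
A Jordan chain for λ = -4 of length 3:
v_1 = (-1, 0, 0, 0, 0)ᵀ
v_2 = (-2, -1, 0, 1, 2)ᵀ
v_3 = (0, 0, 1, 2, 0)ᵀ

Let N = A − (-4)·I. We want v_3 with N^3 v_3 = 0 but N^2 v_3 ≠ 0; then v_{j-1} := N · v_j for j = 3, …, 2.

Pick v_3 = (0, 0, 1, 2, 0)ᵀ.
Then v_2 = N · v_3 = (-2, -1, 0, 1, 2)ᵀ.
Then v_1 = N · v_2 = (-1, 0, 0, 0, 0)ᵀ.

Sanity check: (A − (-4)·I) v_1 = (0, 0, 0, 0, 0)ᵀ = 0. ✓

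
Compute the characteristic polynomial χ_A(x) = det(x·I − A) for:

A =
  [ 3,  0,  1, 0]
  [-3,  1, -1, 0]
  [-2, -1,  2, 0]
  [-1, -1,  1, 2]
x^4 - 8*x^3 + 24*x^2 - 32*x + 16

Expanding det(x·I − A) (e.g. by cofactor expansion or by noting that A is similar to its Jordan form J, which has the same characteristic polynomial as A) gives
  χ_A(x) = x^4 - 8*x^3 + 24*x^2 - 32*x + 16
which factors as (x - 2)^4. The eigenvalues (with algebraic multiplicities) are λ = 2 with multiplicity 4.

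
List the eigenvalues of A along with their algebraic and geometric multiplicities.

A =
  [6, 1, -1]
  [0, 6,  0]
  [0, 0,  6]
λ = 6: alg = 3, geom = 2

Step 1 — factor the characteristic polynomial to read off the algebraic multiplicities:
  χ_A(x) = (x - 6)^3

Step 2 — compute geometric multiplicities via the rank-nullity identity g(λ) = n − rank(A − λI):
  rank(A − (6)·I) = 1, so dim ker(A − (6)·I) = n − 1 = 2

Summary:
  λ = 6: algebraic multiplicity = 3, geometric multiplicity = 2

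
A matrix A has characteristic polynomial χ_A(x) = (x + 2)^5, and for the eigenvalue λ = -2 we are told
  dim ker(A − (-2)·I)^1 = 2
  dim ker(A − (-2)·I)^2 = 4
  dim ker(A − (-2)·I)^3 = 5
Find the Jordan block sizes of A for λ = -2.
Block sizes for λ = -2: [3, 2]

From the dimensions of kernels of powers, the number of Jordan blocks of size at least j is d_j − d_{j−1} where d_j = dim ker(N^j) (with d_0 = 0). Computing the differences gives [2, 2, 1].
The number of blocks of size exactly k is (#blocks of size ≥ k) − (#blocks of size ≥ k + 1), so the partition is: 1 block(s) of size 2, 1 block(s) of size 3.
In nonincreasing order the block sizes are [3, 2].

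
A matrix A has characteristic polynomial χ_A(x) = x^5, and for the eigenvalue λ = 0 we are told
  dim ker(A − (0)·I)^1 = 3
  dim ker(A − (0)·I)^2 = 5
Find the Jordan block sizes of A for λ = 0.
Block sizes for λ = 0: [2, 2, 1]

From the dimensions of kernels of powers, the number of Jordan blocks of size at least j is d_j − d_{j−1} where d_j = dim ker(N^j) (with d_0 = 0). Computing the differences gives [3, 2].
The number of blocks of size exactly k is (#blocks of size ≥ k) − (#blocks of size ≥ k + 1), so the partition is: 1 block(s) of size 1, 2 block(s) of size 2.
In nonincreasing order the block sizes are [2, 2, 1].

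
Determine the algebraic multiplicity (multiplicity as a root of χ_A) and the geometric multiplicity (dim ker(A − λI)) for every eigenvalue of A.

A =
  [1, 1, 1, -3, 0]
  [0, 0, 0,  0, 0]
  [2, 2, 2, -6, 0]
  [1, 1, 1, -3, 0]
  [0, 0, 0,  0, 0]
λ = 0: alg = 5, geom = 4

Step 1 — factor the characteristic polynomial to read off the algebraic multiplicities:
  χ_A(x) = x^5

Step 2 — compute geometric multiplicities via the rank-nullity identity g(λ) = n − rank(A − λI):
  rank(A − (0)·I) = 1, so dim ker(A − (0)·I) = n − 1 = 4

Summary:
  λ = 0: algebraic multiplicity = 5, geometric multiplicity = 4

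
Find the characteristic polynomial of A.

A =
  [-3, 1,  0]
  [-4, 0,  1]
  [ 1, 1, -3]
x^3 + 6*x^2 + 12*x + 8

Expanding det(x·I − A) (e.g. by cofactor expansion or by noting that A is similar to its Jordan form J, which has the same characteristic polynomial as A) gives
  χ_A(x) = x^3 + 6*x^2 + 12*x + 8
which factors as (x + 2)^3. The eigenvalues (with algebraic multiplicities) are λ = -2 with multiplicity 3.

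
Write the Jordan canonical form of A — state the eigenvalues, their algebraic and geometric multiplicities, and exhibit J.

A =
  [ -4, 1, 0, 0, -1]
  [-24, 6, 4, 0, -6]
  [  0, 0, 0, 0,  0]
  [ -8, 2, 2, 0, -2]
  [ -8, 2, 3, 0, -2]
J_3(0) ⊕ J_1(0) ⊕ J_1(0)

The characteristic polynomial is
  det(x·I − A) = x^5

Eigenvalues and multiplicities (the geometric multiplicity of λ is n − rank(A − λI), which equals the number of Jordan blocks for λ):
  λ = 0: algebraic multiplicity = 5, geometric multiplicity = 3

Determining the block sizes for each eigenvalue:
  λ = 0: with am = 5 and gm = 3, the partition is not yet determined (e.g. several partitions of 5 into 3 parts exist). Let N = A − (0)·I. Computing rank(N^1) = 2, rank(N^2) = 1, rank(N^3) = 0; the number of blocks of size ≥ j is rank(N^{j−1}) − rank(N^j), giving [3, 1, 1]. So we have 1 block(s) of size 3, 2 block(s) of size 1 → block sizes [3, 1, 1]

Assembling the blocks gives a Jordan form
J =
  [0, 1, 0, 0, 0]
  [0, 0, 1, 0, 0]
  [0, 0, 0, 0, 0]
  [0, 0, 0, 0, 0]
  [0, 0, 0, 0, 0]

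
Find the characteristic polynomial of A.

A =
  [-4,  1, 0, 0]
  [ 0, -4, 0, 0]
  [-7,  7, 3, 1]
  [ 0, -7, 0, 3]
x^4 + 2*x^3 - 23*x^2 - 24*x + 144

Expanding det(x·I − A) (e.g. by cofactor expansion or by noting that A is similar to its Jordan form J, which has the same characteristic polynomial as A) gives
  χ_A(x) = x^4 + 2*x^3 - 23*x^2 - 24*x + 144
which factors as (x - 3)^2*(x + 4)^2. The eigenvalues (with algebraic multiplicities) are λ = -4 with multiplicity 2, λ = 3 with multiplicity 2.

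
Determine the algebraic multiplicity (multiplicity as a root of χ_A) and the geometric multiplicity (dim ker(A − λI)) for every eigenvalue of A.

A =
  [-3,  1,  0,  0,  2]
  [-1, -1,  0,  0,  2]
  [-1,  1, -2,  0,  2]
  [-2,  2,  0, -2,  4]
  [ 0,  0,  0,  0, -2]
λ = -2: alg = 5, geom = 4

Step 1 — factor the characteristic polynomial to read off the algebraic multiplicities:
  χ_A(x) = (x + 2)^5

Step 2 — compute geometric multiplicities via the rank-nullity identity g(λ) = n − rank(A − λI):
  rank(A − (-2)·I) = 1, so dim ker(A − (-2)·I) = n − 1 = 4

Summary:
  λ = -2: algebraic multiplicity = 5, geometric multiplicity = 4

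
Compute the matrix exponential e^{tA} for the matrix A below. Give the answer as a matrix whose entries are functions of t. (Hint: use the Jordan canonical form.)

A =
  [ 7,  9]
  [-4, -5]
e^{tA} =
  [6*t*exp(t) + exp(t), 9*t*exp(t)]
  [-4*t*exp(t), -6*t*exp(t) + exp(t)]

Strategy: write A = P · J · P⁻¹ where J is a Jordan canonical form, so e^{tA} = P · e^{tJ} · P⁻¹, and e^{tJ} can be computed block-by-block.

A has Jordan form
J =
  [1, 1]
  [0, 1]
(up to reordering of blocks).

Per-block formulas:
  For a 2×2 Jordan block J_2(1): exp(t · J_2(1)) = e^(1t)·(I + t·N), where N is the 2×2 nilpotent shift.

After assembling e^{tJ} and conjugating by P, we get:

e^{tA} =
  [6*t*exp(t) + exp(t), 9*t*exp(t)]
  [-4*t*exp(t), -6*t*exp(t) + exp(t)]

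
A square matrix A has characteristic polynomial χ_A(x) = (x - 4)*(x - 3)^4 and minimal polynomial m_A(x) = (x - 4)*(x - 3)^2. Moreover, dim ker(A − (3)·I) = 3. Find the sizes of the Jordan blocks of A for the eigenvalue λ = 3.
Block sizes for λ = 3: [2, 1, 1]

Step 1 — from the characteristic polynomial, algebraic multiplicity of λ = 3 is 4. From dim ker(A − (3)·I) = 3, there are exactly 3 Jordan blocks for λ = 3.
Step 2 — from the minimal polynomial, the factor (x − 3)^2 tells us the largest block for λ = 3 has size 2.
Step 3 — with total size 4, 3 blocks, and largest block 2, the block sizes (in nonincreasing order) are [2, 1, 1].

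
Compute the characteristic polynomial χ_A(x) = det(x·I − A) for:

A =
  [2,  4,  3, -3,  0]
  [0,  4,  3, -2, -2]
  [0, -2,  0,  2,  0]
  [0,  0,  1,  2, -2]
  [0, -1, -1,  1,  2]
x^5 - 10*x^4 + 40*x^3 - 80*x^2 + 80*x - 32

Expanding det(x·I − A) (e.g. by cofactor expansion or by noting that A is similar to its Jordan form J, which has the same characteristic polynomial as A) gives
  χ_A(x) = x^5 - 10*x^4 + 40*x^3 - 80*x^2 + 80*x - 32
which factors as (x - 2)^5. The eigenvalues (with algebraic multiplicities) are λ = 2 with multiplicity 5.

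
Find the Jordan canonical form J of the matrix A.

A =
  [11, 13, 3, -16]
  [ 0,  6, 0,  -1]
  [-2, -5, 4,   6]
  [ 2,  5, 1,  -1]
J_3(5) ⊕ J_1(5)

The characteristic polynomial is
  det(x·I − A) = x^4 - 20*x^3 + 150*x^2 - 500*x + 625 = (x - 5)^4

Eigenvalues and multiplicities (the geometric multiplicity of λ is n − rank(A − λI), which equals the number of Jordan blocks for λ):
  λ = 5: algebraic multiplicity = 4, geometric multiplicity = 2

Determining the block sizes for each eigenvalue:
  λ = 5: with am = 4 and gm = 2, the partition is not yet determined (e.g. several partitions of 4 into 2 parts exist). Let N = A − (5)·I. Computing rank(N^1) = 2, rank(N^2) = 1, rank(N^3) = 0; the number of blocks of size ≥ j is rank(N^{j−1}) − rank(N^j), giving [2, 1, 1]. So we have 1 block(s) of size 3, 1 block(s) of size 1 → block sizes [3, 1]

Assembling the blocks gives a Jordan form
J =
  [5, 1, 0, 0]
  [0, 5, 1, 0]
  [0, 0, 5, 0]
  [0, 0, 0, 5]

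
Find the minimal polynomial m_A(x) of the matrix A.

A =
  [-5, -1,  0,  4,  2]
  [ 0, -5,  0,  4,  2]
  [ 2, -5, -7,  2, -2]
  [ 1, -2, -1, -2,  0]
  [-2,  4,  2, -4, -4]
x^3 + 14*x^2 + 65*x + 100

The characteristic polynomial is χ_A(x) = (x + 4)^2*(x + 5)^3, so the eigenvalues are known. The minimal polynomial is
  m_A(x) = Π_λ (x − λ)^{k_λ}
where k_λ is the size of the *largest* Jordan block for λ (equivalently, the smallest k with (A − λI)^k v = 0 for every generalised eigenvector v of λ).

  λ = -5: largest Jordan block has size 2, contributing (x + 5)^2
  λ = -4: largest Jordan block has size 1, contributing (x + 4)

So m_A(x) = (x + 4)*(x + 5)^2 = x^3 + 14*x^2 + 65*x + 100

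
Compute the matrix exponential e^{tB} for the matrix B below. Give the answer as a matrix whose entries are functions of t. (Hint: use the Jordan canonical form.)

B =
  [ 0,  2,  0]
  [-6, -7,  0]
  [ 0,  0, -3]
e^{tB} =
  [4*exp(-3*t) - 3*exp(-4*t), 2*exp(-3*t) - 2*exp(-4*t), 0]
  [-6*exp(-3*t) + 6*exp(-4*t), -3*exp(-3*t) + 4*exp(-4*t), 0]
  [0, 0, exp(-3*t)]

Strategy: write B = P · J · P⁻¹ where J is a Jordan canonical form, so e^{tB} = P · e^{tJ} · P⁻¹, and e^{tJ} can be computed block-by-block.

B has Jordan form
J =
  [-4,  0,  0]
  [ 0, -3,  0]
  [ 0,  0, -3]
(up to reordering of blocks).

Per-block formulas:
  For a 1×1 block at λ = -3: exp(t · [-3]) = [e^(-3t)].
  For a 1×1 block at λ = -4: exp(t · [-4]) = [e^(-4t)].

After assembling e^{tJ} and conjugating by P, we get:

e^{tB} =
  [4*exp(-3*t) - 3*exp(-4*t), 2*exp(-3*t) - 2*exp(-4*t), 0]
  [-6*exp(-3*t) + 6*exp(-4*t), -3*exp(-3*t) + 4*exp(-4*t), 0]
  [0, 0, exp(-3*t)]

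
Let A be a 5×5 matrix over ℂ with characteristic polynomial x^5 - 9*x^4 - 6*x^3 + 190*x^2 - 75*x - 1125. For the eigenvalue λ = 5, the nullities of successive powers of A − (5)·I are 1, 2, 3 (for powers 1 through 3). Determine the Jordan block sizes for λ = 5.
Block sizes for λ = 5: [3]

From the dimensions of kernels of powers, the number of Jordan blocks of size at least j is d_j − d_{j−1} where d_j = dim ker(N^j) (with d_0 = 0). Computing the differences gives [1, 1, 1].
The number of blocks of size exactly k is (#blocks of size ≥ k) − (#blocks of size ≥ k + 1), so the partition is: 1 block(s) of size 3.
In nonincreasing order the block sizes are [3].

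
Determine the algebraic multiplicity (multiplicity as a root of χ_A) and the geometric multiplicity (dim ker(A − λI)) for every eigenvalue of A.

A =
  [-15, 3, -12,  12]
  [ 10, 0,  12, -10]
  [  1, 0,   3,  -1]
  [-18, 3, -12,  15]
λ = -3: alg = 1, geom = 1; λ = 0: alg = 1, geom = 1; λ = 3: alg = 2, geom = 1

Step 1 — factor the characteristic polynomial to read off the algebraic multiplicities:
  χ_A(x) = x*(x - 3)^2*(x + 3)

Step 2 — compute geometric multiplicities via the rank-nullity identity g(λ) = n − rank(A − λI):
  rank(A − (-3)·I) = 3, so dim ker(A − (-3)·I) = n − 3 = 1
  rank(A − (0)·I) = 3, so dim ker(A − (0)·I) = n − 3 = 1
  rank(A − (3)·I) = 3, so dim ker(A − (3)·I) = n − 3 = 1

Summary:
  λ = -3: algebraic multiplicity = 1, geometric multiplicity = 1
  λ = 0: algebraic multiplicity = 1, geometric multiplicity = 1
  λ = 3: algebraic multiplicity = 2, geometric multiplicity = 1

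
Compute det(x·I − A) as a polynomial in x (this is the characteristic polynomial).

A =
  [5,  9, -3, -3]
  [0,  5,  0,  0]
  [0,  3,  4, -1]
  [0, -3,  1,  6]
x^4 - 20*x^3 + 150*x^2 - 500*x + 625

Expanding det(x·I − A) (e.g. by cofactor expansion or by noting that A is similar to its Jordan form J, which has the same characteristic polynomial as A) gives
  χ_A(x) = x^4 - 20*x^3 + 150*x^2 - 500*x + 625
which factors as (x - 5)^4. The eigenvalues (with algebraic multiplicities) are λ = 5 with multiplicity 4.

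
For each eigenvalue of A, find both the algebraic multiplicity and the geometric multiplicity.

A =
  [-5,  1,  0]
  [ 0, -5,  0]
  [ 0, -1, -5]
λ = -5: alg = 3, geom = 2

Step 1 — factor the characteristic polynomial to read off the algebraic multiplicities:
  χ_A(x) = (x + 5)^3

Step 2 — compute geometric multiplicities via the rank-nullity identity g(λ) = n − rank(A − λI):
  rank(A − (-5)·I) = 1, so dim ker(A − (-5)·I) = n − 1 = 2

Summary:
  λ = -5: algebraic multiplicity = 3, geometric multiplicity = 2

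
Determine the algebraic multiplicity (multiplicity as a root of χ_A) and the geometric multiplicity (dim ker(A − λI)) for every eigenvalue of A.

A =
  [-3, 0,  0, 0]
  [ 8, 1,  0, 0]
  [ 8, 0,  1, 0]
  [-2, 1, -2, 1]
λ = -3: alg = 1, geom = 1; λ = 1: alg = 3, geom = 2

Step 1 — factor the characteristic polynomial to read off the algebraic multiplicities:
  χ_A(x) = (x - 1)^3*(x + 3)

Step 2 — compute geometric multiplicities via the rank-nullity identity g(λ) = n − rank(A − λI):
  rank(A − (-3)·I) = 3, so dim ker(A − (-3)·I) = n − 3 = 1
  rank(A − (1)·I) = 2, so dim ker(A − (1)·I) = n − 2 = 2

Summary:
  λ = -3: algebraic multiplicity = 1, geometric multiplicity = 1
  λ = 1: algebraic multiplicity = 3, geometric multiplicity = 2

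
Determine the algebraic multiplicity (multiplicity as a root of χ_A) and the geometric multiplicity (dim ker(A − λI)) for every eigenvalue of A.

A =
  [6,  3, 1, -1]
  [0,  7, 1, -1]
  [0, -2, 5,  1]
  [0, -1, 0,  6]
λ = 6: alg = 4, geom = 2

Step 1 — factor the characteristic polynomial to read off the algebraic multiplicities:
  χ_A(x) = (x - 6)^4

Step 2 — compute geometric multiplicities via the rank-nullity identity g(λ) = n − rank(A − λI):
  rank(A − (6)·I) = 2, so dim ker(A − (6)·I) = n − 2 = 2

Summary:
  λ = 6: algebraic multiplicity = 4, geometric multiplicity = 2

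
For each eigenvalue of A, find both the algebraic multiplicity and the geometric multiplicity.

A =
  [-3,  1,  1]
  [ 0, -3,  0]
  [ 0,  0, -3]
λ = -3: alg = 3, geom = 2

Step 1 — factor the characteristic polynomial to read off the algebraic multiplicities:
  χ_A(x) = (x + 3)^3

Step 2 — compute geometric multiplicities via the rank-nullity identity g(λ) = n − rank(A − λI):
  rank(A − (-3)·I) = 1, so dim ker(A − (-3)·I) = n − 1 = 2

Summary:
  λ = -3: algebraic multiplicity = 3, geometric multiplicity = 2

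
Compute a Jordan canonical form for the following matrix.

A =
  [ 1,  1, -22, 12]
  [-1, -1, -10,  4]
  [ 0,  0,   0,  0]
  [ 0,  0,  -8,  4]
J_2(0) ⊕ J_1(0) ⊕ J_1(4)

The characteristic polynomial is
  det(x·I − A) = x^4 - 4*x^3 = x^3*(x - 4)

Eigenvalues and multiplicities (the geometric multiplicity of λ is n − rank(A − λI), which equals the number of Jordan blocks for λ):
  λ = 0: algebraic multiplicity = 3, geometric multiplicity = 2
  λ = 4: algebraic multiplicity = 1, geometric multiplicity = 1

Determining the block sizes for each eigenvalue:
  λ = 0: 2 blocks summing to 3 forces exactly one block of size 2 and the rest size 1 → block sizes [2, 1]
  λ = 4: one block (gm = 1), so the single block has size am = 1 → block sizes [1]

Assembling the blocks gives a Jordan form
J =
  [0, 1, 0, 0]
  [0, 0, 0, 0]
  [0, 0, 0, 0]
  [0, 0, 0, 4]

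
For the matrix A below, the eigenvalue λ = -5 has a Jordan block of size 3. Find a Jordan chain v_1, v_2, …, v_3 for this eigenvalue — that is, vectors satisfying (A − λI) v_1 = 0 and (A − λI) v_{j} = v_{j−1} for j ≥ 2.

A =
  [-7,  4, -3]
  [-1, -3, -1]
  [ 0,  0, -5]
A Jordan chain for λ = -5 of length 3:
v_1 = (2, 1, 0)ᵀ
v_2 = (-3, -1, 0)ᵀ
v_3 = (0, 0, 1)ᵀ

Let N = A − (-5)·I. We want v_3 with N^3 v_3 = 0 but N^2 v_3 ≠ 0; then v_{j-1} := N · v_j for j = 3, …, 2.

Pick v_3 = (0, 0, 1)ᵀ.
Then v_2 = N · v_3 = (-3, -1, 0)ᵀ.
Then v_1 = N · v_2 = (2, 1, 0)ᵀ.

Sanity check: (A − (-5)·I) v_1 = (0, 0, 0)ᵀ = 0. ✓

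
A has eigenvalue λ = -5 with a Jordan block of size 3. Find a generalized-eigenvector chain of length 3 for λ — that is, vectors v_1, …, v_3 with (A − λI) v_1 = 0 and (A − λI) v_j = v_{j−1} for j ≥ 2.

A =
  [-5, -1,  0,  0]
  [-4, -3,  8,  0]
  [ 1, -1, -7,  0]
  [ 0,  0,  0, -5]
A Jordan chain for λ = -5 of length 3:
v_1 = (4, 0, 2, 0)ᵀ
v_2 = (0, -4, 1, 0)ᵀ
v_3 = (1, 0, 0, 0)ᵀ

Let N = A − (-5)·I. We want v_3 with N^3 v_3 = 0 but N^2 v_3 ≠ 0; then v_{j-1} := N · v_j for j = 3, …, 2.

Pick v_3 = (1, 0, 0, 0)ᵀ.
Then v_2 = N · v_3 = (0, -4, 1, 0)ᵀ.
Then v_1 = N · v_2 = (4, 0, 2, 0)ᵀ.

Sanity check: (A − (-5)·I) v_1 = (0, 0, 0, 0)ᵀ = 0. ✓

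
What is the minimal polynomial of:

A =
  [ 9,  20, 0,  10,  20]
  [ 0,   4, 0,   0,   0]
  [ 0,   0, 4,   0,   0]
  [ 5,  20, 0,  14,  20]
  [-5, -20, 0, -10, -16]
x^2 - 3*x - 4

The characteristic polynomial is χ_A(x) = (x - 4)^4*(x + 1), so the eigenvalues are known. The minimal polynomial is
  m_A(x) = Π_λ (x − λ)^{k_λ}
where k_λ is the size of the *largest* Jordan block for λ (equivalently, the smallest k with (A − λI)^k v = 0 for every generalised eigenvector v of λ).

  λ = -1: largest Jordan block has size 1, contributing (x + 1)
  λ = 4: largest Jordan block has size 1, contributing (x − 4)

So m_A(x) = (x - 4)*(x + 1) = x^2 - 3*x - 4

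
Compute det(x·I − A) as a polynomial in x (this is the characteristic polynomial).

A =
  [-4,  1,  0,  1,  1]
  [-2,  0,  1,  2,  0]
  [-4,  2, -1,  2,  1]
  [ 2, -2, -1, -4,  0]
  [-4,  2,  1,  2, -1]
x^5 + 10*x^4 + 40*x^3 + 80*x^2 + 80*x + 32

Expanding det(x·I − A) (e.g. by cofactor expansion or by noting that A is similar to its Jordan form J, which has the same characteristic polynomial as A) gives
  χ_A(x) = x^5 + 10*x^4 + 40*x^3 + 80*x^2 + 80*x + 32
which factors as (x + 2)^5. The eigenvalues (with algebraic multiplicities) are λ = -2 with multiplicity 5.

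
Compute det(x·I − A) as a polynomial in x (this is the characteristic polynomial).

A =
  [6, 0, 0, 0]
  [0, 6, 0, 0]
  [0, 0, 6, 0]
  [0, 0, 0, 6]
x^4 - 24*x^3 + 216*x^2 - 864*x + 1296

Expanding det(x·I − A) (e.g. by cofactor expansion or by noting that A is similar to its Jordan form J, which has the same characteristic polynomial as A) gives
  χ_A(x) = x^4 - 24*x^3 + 216*x^2 - 864*x + 1296
which factors as (x - 6)^4. The eigenvalues (with algebraic multiplicities) are λ = 6 with multiplicity 4.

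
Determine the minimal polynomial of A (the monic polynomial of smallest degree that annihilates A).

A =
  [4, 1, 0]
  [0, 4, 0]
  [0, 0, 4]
x^2 - 8*x + 16

The characteristic polynomial is χ_A(x) = (x - 4)^3, so the eigenvalues are known. The minimal polynomial is
  m_A(x) = Π_λ (x − λ)^{k_λ}
where k_λ is the size of the *largest* Jordan block for λ (equivalently, the smallest k with (A − λI)^k v = 0 for every generalised eigenvector v of λ).

  λ = 4: largest Jordan block has size 2, contributing (x − 4)^2

So m_A(x) = (x - 4)^2 = x^2 - 8*x + 16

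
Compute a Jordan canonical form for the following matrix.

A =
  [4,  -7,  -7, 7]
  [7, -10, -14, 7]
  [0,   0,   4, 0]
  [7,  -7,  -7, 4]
J_1(-3) ⊕ J_1(-3) ⊕ J_1(4) ⊕ J_1(4)

The characteristic polynomial is
  det(x·I − A) = x^4 - 2*x^3 - 23*x^2 + 24*x + 144 = (x - 4)^2*(x + 3)^2

Eigenvalues and multiplicities (the geometric multiplicity of λ is n − rank(A − λI), which equals the number of Jordan blocks for λ):
  λ = -3: algebraic multiplicity = 2, geometric multiplicity = 2
  λ = 4: algebraic multiplicity = 2, geometric multiplicity = 2

Determining the block sizes for each eigenvalue:
  λ = -3: gm = am = 2, so every block has size 1 → block sizes [1, 1]
  λ = 4: gm = am = 2, so every block has size 1 → block sizes [1, 1]

Assembling the blocks gives a Jordan form
J =
  [-3,  0, 0, 0]
  [ 0, -3, 0, 0]
  [ 0,  0, 4, 0]
  [ 0,  0, 0, 4]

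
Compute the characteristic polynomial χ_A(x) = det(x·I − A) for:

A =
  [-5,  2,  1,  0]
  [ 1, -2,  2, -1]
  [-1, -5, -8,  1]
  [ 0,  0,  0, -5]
x^4 + 20*x^3 + 150*x^2 + 500*x + 625

Expanding det(x·I − A) (e.g. by cofactor expansion or by noting that A is similar to its Jordan form J, which has the same characteristic polynomial as A) gives
  χ_A(x) = x^4 + 20*x^3 + 150*x^2 + 500*x + 625
which factors as (x + 5)^4. The eigenvalues (with algebraic multiplicities) are λ = -5 with multiplicity 4.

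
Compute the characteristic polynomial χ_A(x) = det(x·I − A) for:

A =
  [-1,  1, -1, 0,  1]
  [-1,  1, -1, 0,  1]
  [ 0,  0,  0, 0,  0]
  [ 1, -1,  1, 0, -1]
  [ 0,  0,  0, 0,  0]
x^5

Expanding det(x·I − A) (e.g. by cofactor expansion or by noting that A is similar to its Jordan form J, which has the same characteristic polynomial as A) gives
  χ_A(x) = x^5
which factors as x^5. The eigenvalues (with algebraic multiplicities) are λ = 0 with multiplicity 5.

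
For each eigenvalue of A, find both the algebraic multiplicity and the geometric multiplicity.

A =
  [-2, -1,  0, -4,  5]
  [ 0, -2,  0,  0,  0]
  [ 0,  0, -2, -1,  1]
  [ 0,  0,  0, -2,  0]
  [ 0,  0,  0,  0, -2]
λ = -2: alg = 5, geom = 3

Step 1 — factor the characteristic polynomial to read off the algebraic multiplicities:
  χ_A(x) = (x + 2)^5

Step 2 — compute geometric multiplicities via the rank-nullity identity g(λ) = n − rank(A − λI):
  rank(A − (-2)·I) = 2, so dim ker(A − (-2)·I) = n − 2 = 3

Summary:
  λ = -2: algebraic multiplicity = 5, geometric multiplicity = 3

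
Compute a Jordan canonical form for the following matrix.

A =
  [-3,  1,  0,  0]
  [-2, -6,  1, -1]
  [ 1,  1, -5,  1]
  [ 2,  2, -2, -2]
J_3(-4) ⊕ J_1(-4)

The characteristic polynomial is
  det(x·I − A) = x^4 + 16*x^3 + 96*x^2 + 256*x + 256 = (x + 4)^4

Eigenvalues and multiplicities (the geometric multiplicity of λ is n − rank(A − λI), which equals the number of Jordan blocks for λ):
  λ = -4: algebraic multiplicity = 4, geometric multiplicity = 2

Determining the block sizes for each eigenvalue:
  λ = -4: with am = 4 and gm = 2, the partition is not yet determined (e.g. several partitions of 4 into 2 parts exist). Let N = A − (-4)·I. Computing rank(N^1) = 2, rank(N^2) = 1, rank(N^3) = 0; the number of blocks of size ≥ j is rank(N^{j−1}) − rank(N^j), giving [2, 1, 1]. So we have 1 block(s) of size 3, 1 block(s) of size 1 → block sizes [3, 1]

Assembling the blocks gives a Jordan form
J =
  [-4,  1,  0,  0]
  [ 0, -4,  1,  0]
  [ 0,  0, -4,  0]
  [ 0,  0,  0, -4]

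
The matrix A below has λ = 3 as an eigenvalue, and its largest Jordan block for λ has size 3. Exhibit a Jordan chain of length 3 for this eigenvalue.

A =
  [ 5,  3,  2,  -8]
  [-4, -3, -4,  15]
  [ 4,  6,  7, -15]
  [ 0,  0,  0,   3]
A Jordan chain for λ = 3 of length 3:
v_1 = (-1, 2, -2, 0)ᵀ
v_2 = (-8, 15, -15, 0)ᵀ
v_3 = (0, 0, 0, 1)ᵀ

Let N = A − (3)·I. We want v_3 with N^3 v_3 = 0 but N^2 v_3 ≠ 0; then v_{j-1} := N · v_j for j = 3, …, 2.

Pick v_3 = (0, 0, 0, 1)ᵀ.
Then v_2 = N · v_3 = (-8, 15, -15, 0)ᵀ.
Then v_1 = N · v_2 = (-1, 2, -2, 0)ᵀ.

Sanity check: (A − (3)·I) v_1 = (0, 0, 0, 0)ᵀ = 0. ✓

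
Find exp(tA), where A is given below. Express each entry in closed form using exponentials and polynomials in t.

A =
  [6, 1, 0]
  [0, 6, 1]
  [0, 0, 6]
e^{tA} =
  [exp(6*t), t*exp(6*t), t^2*exp(6*t)/2]
  [0, exp(6*t), t*exp(6*t)]
  [0, 0, exp(6*t)]

Strategy: write A = P · J · P⁻¹ where J is a Jordan canonical form, so e^{tA} = P · e^{tJ} · P⁻¹, and e^{tJ} can be computed block-by-block.

A has Jordan form
J =
  [6, 1, 0]
  [0, 6, 1]
  [0, 0, 6]
(up to reordering of blocks).

Per-block formulas:
  For a 3×3 Jordan block J_3(6): exp(t · J_3(6)) = e^(6t)·(I + t·N + (t^2/2)·N^2), where N is the 3×3 nilpotent shift.

After assembling e^{tJ} and conjugating by P, we get:

e^{tA} =
  [exp(6*t), t*exp(6*t), t^2*exp(6*t)/2]
  [0, exp(6*t), t*exp(6*t)]
  [0, 0, exp(6*t)]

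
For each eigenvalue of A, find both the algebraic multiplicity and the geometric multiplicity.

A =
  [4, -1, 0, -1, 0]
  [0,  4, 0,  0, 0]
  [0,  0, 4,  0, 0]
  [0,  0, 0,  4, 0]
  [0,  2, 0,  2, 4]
λ = 4: alg = 5, geom = 4

Step 1 — factor the characteristic polynomial to read off the algebraic multiplicities:
  χ_A(x) = (x - 4)^5

Step 2 — compute geometric multiplicities via the rank-nullity identity g(λ) = n − rank(A − λI):
  rank(A − (4)·I) = 1, so dim ker(A − (4)·I) = n − 1 = 4

Summary:
  λ = 4: algebraic multiplicity = 5, geometric multiplicity = 4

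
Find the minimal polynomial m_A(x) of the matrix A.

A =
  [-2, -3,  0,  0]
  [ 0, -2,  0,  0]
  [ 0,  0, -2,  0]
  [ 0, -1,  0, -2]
x^2 + 4*x + 4

The characteristic polynomial is χ_A(x) = (x + 2)^4, so the eigenvalues are known. The minimal polynomial is
  m_A(x) = Π_λ (x − λ)^{k_λ}
where k_λ is the size of the *largest* Jordan block for λ (equivalently, the smallest k with (A − λI)^k v = 0 for every generalised eigenvector v of λ).

  λ = -2: largest Jordan block has size 2, contributing (x + 2)^2

So m_A(x) = (x + 2)^2 = x^2 + 4*x + 4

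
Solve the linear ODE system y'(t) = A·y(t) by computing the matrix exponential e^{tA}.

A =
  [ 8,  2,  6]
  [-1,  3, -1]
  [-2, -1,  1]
e^{tA} =
  [t^2*exp(4*t) + 4*t*exp(4*t) + exp(4*t), 2*t*exp(4*t), 2*t^2*exp(4*t) + 6*t*exp(4*t)]
  [-t^2*exp(4*t)/2 - t*exp(4*t), -t*exp(4*t) + exp(4*t), -t^2*exp(4*t) - t*exp(4*t)]
  [-t^2*exp(4*t)/2 - 2*t*exp(4*t), -t*exp(4*t), -t^2*exp(4*t) - 3*t*exp(4*t) + exp(4*t)]

Strategy: write A = P · J · P⁻¹ where J is a Jordan canonical form, so e^{tA} = P · e^{tJ} · P⁻¹, and e^{tJ} can be computed block-by-block.

A has Jordan form
J =
  [4, 1, 0]
  [0, 4, 1]
  [0, 0, 4]
(up to reordering of blocks).

Per-block formulas:
  For a 3×3 Jordan block J_3(4): exp(t · J_3(4)) = e^(4t)·(I + t·N + (t^2/2)·N^2), where N is the 3×3 nilpotent shift.

After assembling e^{tJ} and conjugating by P, we get:

e^{tA} =
  [t^2*exp(4*t) + 4*t*exp(4*t) + exp(4*t), 2*t*exp(4*t), 2*t^2*exp(4*t) + 6*t*exp(4*t)]
  [-t^2*exp(4*t)/2 - t*exp(4*t), -t*exp(4*t) + exp(4*t), -t^2*exp(4*t) - t*exp(4*t)]
  [-t^2*exp(4*t)/2 - 2*t*exp(4*t), -t*exp(4*t), -t^2*exp(4*t) - 3*t*exp(4*t) + exp(4*t)]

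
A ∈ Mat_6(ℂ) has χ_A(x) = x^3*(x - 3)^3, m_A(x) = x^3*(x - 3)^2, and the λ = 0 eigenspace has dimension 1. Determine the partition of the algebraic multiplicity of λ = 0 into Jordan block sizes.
Block sizes for λ = 0: [3]

Step 1 — from the characteristic polynomial, algebraic multiplicity of λ = 0 is 3. From dim ker(A − (0)·I) = 1, there are exactly 1 Jordan blocks for λ = 0.
Step 2 — from the minimal polynomial, the factor (x − 0)^3 tells us the largest block for λ = 0 has size 3.
Step 3 — with total size 3, 1 blocks, and largest block 3, the block sizes (in nonincreasing order) are [3].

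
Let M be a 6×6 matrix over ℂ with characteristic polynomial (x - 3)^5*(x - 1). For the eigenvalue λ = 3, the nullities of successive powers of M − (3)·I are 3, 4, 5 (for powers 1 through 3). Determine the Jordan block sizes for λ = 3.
Block sizes for λ = 3: [3, 1, 1]

From the dimensions of kernels of powers, the number of Jordan blocks of size at least j is d_j − d_{j−1} where d_j = dim ker(N^j) (with d_0 = 0). Computing the differences gives [3, 1, 1].
The number of blocks of size exactly k is (#blocks of size ≥ k) − (#blocks of size ≥ k + 1), so the partition is: 2 block(s) of size 1, 1 block(s) of size 3.
In nonincreasing order the block sizes are [3, 1, 1].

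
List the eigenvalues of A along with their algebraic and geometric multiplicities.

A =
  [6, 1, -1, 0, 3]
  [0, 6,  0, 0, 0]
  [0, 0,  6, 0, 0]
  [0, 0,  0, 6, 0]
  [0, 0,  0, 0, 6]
λ = 6: alg = 5, geom = 4

Step 1 — factor the characteristic polynomial to read off the algebraic multiplicities:
  χ_A(x) = (x - 6)^5

Step 2 — compute geometric multiplicities via the rank-nullity identity g(λ) = n − rank(A − λI):
  rank(A − (6)·I) = 1, so dim ker(A − (6)·I) = n − 1 = 4

Summary:
  λ = 6: algebraic multiplicity = 5, geometric multiplicity = 4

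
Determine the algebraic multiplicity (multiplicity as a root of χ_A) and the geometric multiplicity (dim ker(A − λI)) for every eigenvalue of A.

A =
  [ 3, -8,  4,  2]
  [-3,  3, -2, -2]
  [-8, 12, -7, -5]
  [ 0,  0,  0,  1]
λ = -1: alg = 2, geom = 1; λ = 1: alg = 2, geom = 1

Step 1 — factor the characteristic polynomial to read off the algebraic multiplicities:
  χ_A(x) = (x - 1)^2*(x + 1)^2

Step 2 — compute geometric multiplicities via the rank-nullity identity g(λ) = n − rank(A − λI):
  rank(A − (-1)·I) = 3, so dim ker(A − (-1)·I) = n − 3 = 1
  rank(A − (1)·I) = 3, so dim ker(A − (1)·I) = n − 3 = 1

Summary:
  λ = -1: algebraic multiplicity = 2, geometric multiplicity = 1
  λ = 1: algebraic multiplicity = 2, geometric multiplicity = 1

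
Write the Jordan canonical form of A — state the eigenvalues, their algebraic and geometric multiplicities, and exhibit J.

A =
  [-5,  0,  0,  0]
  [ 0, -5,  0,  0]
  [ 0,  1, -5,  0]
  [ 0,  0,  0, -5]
J_2(-5) ⊕ J_1(-5) ⊕ J_1(-5)

The characteristic polynomial is
  det(x·I − A) = x^4 + 20*x^3 + 150*x^2 + 500*x + 625 = (x + 5)^4

Eigenvalues and multiplicities (the geometric multiplicity of λ is n − rank(A − λI), which equals the number of Jordan blocks for λ):
  λ = -5: algebraic multiplicity = 4, geometric multiplicity = 3

Determining the block sizes for each eigenvalue:
  λ = -5: 3 blocks summing to 4 forces exactly one block of size 2 and the rest size 1 → block sizes [2, 1, 1]

Assembling the blocks gives a Jordan form
J =
  [-5,  1,  0,  0]
  [ 0, -5,  0,  0]
  [ 0,  0, -5,  0]
  [ 0,  0,  0, -5]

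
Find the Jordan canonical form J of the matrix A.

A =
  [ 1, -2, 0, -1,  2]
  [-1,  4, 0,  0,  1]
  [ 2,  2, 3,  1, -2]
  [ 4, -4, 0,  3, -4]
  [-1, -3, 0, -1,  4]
J_2(3) ⊕ J_2(3) ⊕ J_1(3)

The characteristic polynomial is
  det(x·I − A) = x^5 - 15*x^4 + 90*x^3 - 270*x^2 + 405*x - 243 = (x - 3)^5

Eigenvalues and multiplicities (the geometric multiplicity of λ is n − rank(A − λI), which equals the number of Jordan blocks for λ):
  λ = 3: algebraic multiplicity = 5, geometric multiplicity = 3

Determining the block sizes for each eigenvalue:
  λ = 3: with am = 5 and gm = 3, the partition is not yet determined (e.g. several partitions of 5 into 3 parts exist). Let N = A − (3)·I. Computing rank(N^1) = 2, rank(N^2) = 0; the number of blocks of size ≥ j is rank(N^{j−1}) − rank(N^j), giving [3, 2]. So we have 2 block(s) of size 2, 1 block(s) of size 1 → block sizes [2, 2, 1]

Assembling the blocks gives a Jordan form
J =
  [3, 1, 0, 0, 0]
  [0, 3, 0, 0, 0]
  [0, 0, 3, 1, 0]
  [0, 0, 0, 3, 0]
  [0, 0, 0, 0, 3]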